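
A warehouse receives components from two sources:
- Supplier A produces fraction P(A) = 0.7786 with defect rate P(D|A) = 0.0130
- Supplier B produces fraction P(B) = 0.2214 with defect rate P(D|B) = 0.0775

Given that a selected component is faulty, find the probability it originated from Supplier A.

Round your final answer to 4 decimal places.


Let A = from Supplier A, D = faulty

Given:
- P(A) = 0.7786, P(B) = 0.2214
- P(D|A) = 0.0130, P(D|B) = 0.0775

Step 1: Find P(D)
P(D) = P(D|A)P(A) + P(D|B)P(B)
     = 0.0130 × 0.7786 + 0.0775 × 0.2214
     = 0.01012180 + 0.01715850
     = 0.02728030

Step 2: Apply Bayes' theorem
P(A|D) = P(D|A)P(A) / P(D)
       = 0.01012180 / 0.02728030
       = 0.3710


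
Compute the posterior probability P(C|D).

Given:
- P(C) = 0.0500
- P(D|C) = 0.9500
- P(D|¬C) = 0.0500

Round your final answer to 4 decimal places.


Bayes' theorem: P(C|D) = P(D|C) × P(C) / P(D)

Step 1: Calculate P(D) using law of total probability
P(D) = P(D|C)P(C) + P(D|¬C)P(¬C)
     = 0.9500 × 0.0500 + 0.0500 × 0.9500
     = 0.04750000 + 0.04750000
     = 0.09500000

Step 2: Apply Bayes' theorem
P(C|D) = P(D|C) × P(C) / P(D)
       = 0.04750000 / 0.09500000
       = 0.5000


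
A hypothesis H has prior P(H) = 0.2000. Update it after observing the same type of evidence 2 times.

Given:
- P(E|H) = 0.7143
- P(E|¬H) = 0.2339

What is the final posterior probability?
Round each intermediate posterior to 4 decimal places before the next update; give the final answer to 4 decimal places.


Sequential Bayesian updating:

Initial prior: P(H) = 0.2000

Update 1:
  P(E) = 0.7143 × 0.2000 + 0.2339 × 0.8000 = 0.14286000 + 0.18712000 = 0.32998000
  P(H|E) = 0.14286000 / 0.32998000 = 0.4329

Update 2:
  P(E) = 0.7143 × 0.4329 + 0.2339 × 0.5671 = 0.30922047 + 0.13264469 = 0.44186516
  P(H|E) = 0.30922047 / 0.44186516 = 0.6998

Final posterior: 0.6998


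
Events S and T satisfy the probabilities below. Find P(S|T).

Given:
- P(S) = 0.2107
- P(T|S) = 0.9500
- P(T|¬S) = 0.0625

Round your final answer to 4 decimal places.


Bayes' theorem: P(S|T) = P(T|S) × P(S) / P(T)

Step 1: Calculate P(T) using law of total probability
P(T) = P(T|S)P(S) + P(T|¬S)P(¬S)
     = 0.9500 × 0.2107 + 0.0625 × 0.7893
     = 0.20016500 + 0.04933125
     = 0.24949625

Step 2: Apply Bayes' theorem
P(S|T) = P(T|S) × P(S) / P(T)
       = 0.20016500 / 0.24949625
       = 0.8023


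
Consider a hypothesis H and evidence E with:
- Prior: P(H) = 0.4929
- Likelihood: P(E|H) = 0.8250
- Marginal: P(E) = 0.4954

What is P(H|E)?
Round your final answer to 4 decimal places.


Using Bayes' theorem:

P(H|E) = P(E|H) × P(H) / P(E)
       = 0.8250 × 0.4929 / 0.4954
       = 0.40664250 / 0.4954
       = 0.8208

The evidence strengthens our belief in H.
Prior: 0.4929 → Posterior: 0.8208


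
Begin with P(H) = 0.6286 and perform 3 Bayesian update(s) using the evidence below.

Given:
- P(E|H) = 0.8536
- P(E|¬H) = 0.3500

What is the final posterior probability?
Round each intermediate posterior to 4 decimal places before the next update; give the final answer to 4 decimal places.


Sequential Bayesian updating:

Initial prior: P(H) = 0.6286

Update 1:
  P(E) = 0.8536 × 0.6286 + 0.3500 × 0.3714 = 0.53657296 + 0.12999000 = 0.66656296
  P(H|E) = 0.53657296 / 0.66656296 = 0.8050

Update 2:
  P(E) = 0.8536 × 0.8050 + 0.3500 × 0.1950 = 0.68714800 + 0.06825000 = 0.75539800
  P(H|E) = 0.68714800 / 0.75539800 = 0.9097

Update 3:
  P(E) = 0.8536 × 0.9097 + 0.3500 × 0.0903 = 0.77651992 + 0.03160500 = 0.80812492
  P(H|E) = 0.77651992 / 0.80812492 = 0.9609

Final posterior: 0.9609


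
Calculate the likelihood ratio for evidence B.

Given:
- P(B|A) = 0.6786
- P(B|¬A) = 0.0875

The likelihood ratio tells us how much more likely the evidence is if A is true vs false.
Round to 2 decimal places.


Likelihood Ratio (LR) = P(B|A) / P(B|¬A)

LR = 0.6786 / 0.0875
   = 7.76

The evidence is 7.76 times more likely if A is true than if A is false.
Because LR exceeds 1, B is evidence for A.


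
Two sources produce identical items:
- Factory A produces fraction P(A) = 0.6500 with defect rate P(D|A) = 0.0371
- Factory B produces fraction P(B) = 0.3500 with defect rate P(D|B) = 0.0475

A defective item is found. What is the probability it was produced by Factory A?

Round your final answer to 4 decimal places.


Let A = from Factory A, D = defective

Given:
- P(A) = 0.6500, P(B) = 0.3500
- P(D|A) = 0.0371, P(D|B) = 0.0475

Step 1: Find P(D)
P(D) = P(D|A)P(A) + P(D|B)P(B)
     = 0.0371 × 0.6500 + 0.0475 × 0.3500
     = 0.02411500 + 0.01662500
     = 0.04074000

Step 2: Apply Bayes' theorem
P(A|D) = P(D|A)P(A) / P(D)
       = 0.02411500 / 0.04074000
       = 0.5919


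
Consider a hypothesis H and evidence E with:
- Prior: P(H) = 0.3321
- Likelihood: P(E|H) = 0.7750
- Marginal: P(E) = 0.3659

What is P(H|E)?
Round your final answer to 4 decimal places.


Using Bayes' theorem:

P(H|E) = P(E|H) × P(H) / P(E)
       = 0.7750 × 0.3321 / 0.3659
       = 0.25737750 / 0.3659
       = 0.7034

The evidence strengthens our belief in H.
Prior: 0.3321 → Posterior: 0.7034


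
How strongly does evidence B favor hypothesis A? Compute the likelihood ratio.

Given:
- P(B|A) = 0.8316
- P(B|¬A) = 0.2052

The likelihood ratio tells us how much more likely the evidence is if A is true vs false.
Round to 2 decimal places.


Likelihood Ratio (LR) = P(B|A) / P(B|¬A)

LR = 0.8316 / 0.2052
   = 4.05

The evidence is 4.05 times more likely if A is true than if A is false.
Because LR exceeds 1, B is evidence for A.


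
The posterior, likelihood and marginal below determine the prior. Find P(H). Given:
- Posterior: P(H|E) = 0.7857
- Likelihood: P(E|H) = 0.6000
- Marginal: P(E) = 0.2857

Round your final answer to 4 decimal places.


From Bayes' theorem: P(H|E) = P(E|H) × P(H) / P(E)

Rearranging for P(H):
P(H) = P(H|E) × P(E) / P(E|H)
     = 0.7857 × 0.2857 / 0.6000
     = 0.22447449 / 0.6000
     = 0.3741


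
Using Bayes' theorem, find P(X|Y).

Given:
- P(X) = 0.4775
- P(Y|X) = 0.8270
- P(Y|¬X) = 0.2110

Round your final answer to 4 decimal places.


Bayes' theorem: P(X|Y) = P(Y|X) × P(X) / P(Y)

Step 1: Calculate P(Y) using law of total probability
P(Y) = P(Y|X)P(X) + P(Y|¬X)P(¬X)
     = 0.8270 × 0.4775 + 0.2110 × 0.5225
     = 0.39489250 + 0.11024750
     = 0.50514000

Step 2: Apply Bayes' theorem
P(X|Y) = P(Y|X) × P(X) / P(Y)
       = 0.39489250 / 0.50514000
       = 0.7817


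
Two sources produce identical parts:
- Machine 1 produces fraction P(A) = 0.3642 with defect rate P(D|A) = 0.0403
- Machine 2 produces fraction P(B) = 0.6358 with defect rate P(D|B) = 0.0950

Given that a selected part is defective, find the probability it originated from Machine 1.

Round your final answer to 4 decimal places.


Let A = from Machine 1, D = defective

Given:
- P(A) = 0.3642, P(B) = 0.6358
- P(D|A) = 0.0403, P(D|B) = 0.0950

Step 1: Find P(D)
P(D) = P(D|A)P(A) + P(D|B)P(B)
     = 0.0403 × 0.3642 + 0.0950 × 0.6358
     = 0.01467726 + 0.06040100
     = 0.07507826

Step 2: Apply Bayes' theorem
P(A|D) = P(D|A)P(A) / P(D)
       = 0.01467726 / 0.07507826
       = 0.1955


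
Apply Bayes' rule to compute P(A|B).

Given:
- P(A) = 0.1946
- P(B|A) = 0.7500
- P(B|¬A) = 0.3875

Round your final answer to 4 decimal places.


Bayes' theorem: P(A|B) = P(B|A) × P(A) / P(B)

Step 1: Calculate P(B) using law of total probability
P(B) = P(B|A)P(A) + P(B|¬A)P(¬A)
     = 0.7500 × 0.1946 + 0.3875 × 0.8054
     = 0.14595000 + 0.31209250
     = 0.45804250

Step 2: Apply Bayes' theorem
P(A|B) = P(B|A) × P(A) / P(B)
       = 0.14595000 / 0.45804250
       = 0.3186


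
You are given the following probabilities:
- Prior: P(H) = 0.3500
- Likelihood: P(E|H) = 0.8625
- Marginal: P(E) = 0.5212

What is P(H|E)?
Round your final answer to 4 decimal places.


Using Bayes' theorem:

P(H|E) = P(E|H) × P(H) / P(E)
       = 0.8625 × 0.3500 / 0.5212
       = 0.30187500 / 0.5212
       = 0.5792

The evidence strengthens our belief in H.
Prior: 0.3500 → Posterior: 0.5792


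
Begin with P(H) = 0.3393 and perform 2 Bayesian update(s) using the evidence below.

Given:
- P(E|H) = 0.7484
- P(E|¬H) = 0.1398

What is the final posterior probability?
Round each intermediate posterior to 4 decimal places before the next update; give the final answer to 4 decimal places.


Sequential Bayesian updating:

Initial prior: P(H) = 0.3393

Update 1:
  P(E) = 0.7484 × 0.3393 + 0.1398 × 0.6607 = 0.25393212 + 0.09236586 = 0.34629798
  P(H|E) = 0.25393212 / 0.34629798 = 0.7333

Update 2:
  P(E) = 0.7484 × 0.7333 + 0.1398 × 0.2667 = 0.54880172 + 0.03728466 = 0.58608638
  P(H|E) = 0.54880172 / 0.58608638 = 0.9364

Final posterior: 0.9364


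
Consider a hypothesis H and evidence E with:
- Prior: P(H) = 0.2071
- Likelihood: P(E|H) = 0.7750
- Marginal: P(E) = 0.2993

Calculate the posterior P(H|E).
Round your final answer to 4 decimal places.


Using Bayes' theorem:

P(H|E) = P(E|H) × P(H) / P(E)
       = 0.7750 × 0.2071 / 0.2993
       = 0.16050250 / 0.2993
       = 0.5363

The evidence strengthens our belief in H.
Prior: 0.2071 → Posterior: 0.5363


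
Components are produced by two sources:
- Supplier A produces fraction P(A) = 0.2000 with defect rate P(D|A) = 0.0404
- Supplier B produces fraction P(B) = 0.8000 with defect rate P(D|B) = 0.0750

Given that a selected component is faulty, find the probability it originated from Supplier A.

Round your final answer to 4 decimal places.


Let A = from Supplier A, D = faulty

Given:
- P(A) = 0.2000, P(B) = 0.8000
- P(D|A) = 0.0404, P(D|B) = 0.0750

Step 1: Find P(D)
P(D) = P(D|A)P(A) + P(D|B)P(B)
     = 0.0404 × 0.2000 + 0.0750 × 0.8000
     = 0.00808000 + 0.06000000
     = 0.06808000

Step 2: Apply Bayes' theorem
P(A|D) = P(D|A)P(A) / P(D)
       = 0.00808000 / 0.06808000
       = 0.1187


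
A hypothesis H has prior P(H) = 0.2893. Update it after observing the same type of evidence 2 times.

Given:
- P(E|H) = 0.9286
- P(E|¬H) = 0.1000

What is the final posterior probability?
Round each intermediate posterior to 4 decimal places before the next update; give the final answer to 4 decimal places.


Sequential Bayesian updating:

Initial prior: P(H) = 0.2893

Update 1:
  P(E) = 0.9286 × 0.2893 + 0.1000 × 0.7107 = 0.26864398 + 0.07107000 = 0.33971398
  P(H|E) = 0.26864398 / 0.33971398 = 0.7908

Update 2:
  P(E) = 0.9286 × 0.7908 + 0.1000 × 0.2092 = 0.73433688 + 0.02092000 = 0.75525688
  P(H|E) = 0.73433688 / 0.75525688 = 0.9723

Final posterior: 0.9723


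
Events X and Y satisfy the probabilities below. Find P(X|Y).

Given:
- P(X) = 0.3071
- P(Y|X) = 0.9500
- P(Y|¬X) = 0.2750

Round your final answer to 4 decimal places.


Bayes' theorem: P(X|Y) = P(Y|X) × P(X) / P(Y)

Step 1: Calculate P(Y) using law of total probability
P(Y) = P(Y|X)P(X) + P(Y|¬X)P(¬X)
     = 0.9500 × 0.3071 + 0.2750 × 0.6929
     = 0.29174500 + 0.19054750
     = 0.48229250

Step 2: Apply Bayes' theorem
P(X|Y) = P(Y|X) × P(X) / P(Y)
       = 0.29174500 / 0.48229250
       = 0.6049


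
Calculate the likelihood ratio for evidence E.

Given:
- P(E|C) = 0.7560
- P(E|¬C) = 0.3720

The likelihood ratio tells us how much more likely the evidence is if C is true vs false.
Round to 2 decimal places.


Likelihood Ratio (LR) = P(E|C) / P(E|¬C)

LR = 0.7560 / 0.3720
   = 2.03

The evidence is 2.03 times more likely if C is true than if C is false.
Since LR > 1, the evidence supports C over ¬C.


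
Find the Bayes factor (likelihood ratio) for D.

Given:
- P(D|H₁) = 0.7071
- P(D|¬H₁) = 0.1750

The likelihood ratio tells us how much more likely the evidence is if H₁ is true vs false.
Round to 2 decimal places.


Likelihood Ratio (LR) = P(D|H₁) / P(D|¬H₁)

LR = 0.7071 / 0.1750
   = 4.04

The evidence is 4.04 times more likely if H₁ is true than if H₁ is false.
LR > 1, so observing D raises the odds in favor of H₁.


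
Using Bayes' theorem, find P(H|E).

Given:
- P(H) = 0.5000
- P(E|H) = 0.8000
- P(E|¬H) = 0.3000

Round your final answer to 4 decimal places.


Bayes' theorem: P(H|E) = P(E|H) × P(H) / P(E)

Step 1: Calculate P(E) using law of total probability
P(E) = P(E|H)P(H) + P(E|¬H)P(¬H)
     = 0.8000 × 0.5000 + 0.3000 × 0.5000
     = 0.40000000 + 0.15000000
     = 0.55000000

Step 2: Apply Bayes' theorem
P(H|E) = P(E|H) × P(H) / P(E)
       = 0.40000000 / 0.55000000
       = 0.7273


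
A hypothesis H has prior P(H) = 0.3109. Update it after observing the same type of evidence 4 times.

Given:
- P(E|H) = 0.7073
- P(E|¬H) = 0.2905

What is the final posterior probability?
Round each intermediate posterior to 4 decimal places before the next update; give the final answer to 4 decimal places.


Sequential Bayesian updating:

Initial prior: P(H) = 0.3109

Update 1:
  P(E) = 0.7073 × 0.3109 + 0.2905 × 0.6891 = 0.21989957 + 0.20018355 = 0.42008312
  P(H|E) = 0.21989957 / 0.42008312 = 0.5235

Update 2:
  P(E) = 0.7073 × 0.5235 + 0.2905 × 0.4765 = 0.37027155 + 0.13842325 = 0.50869480
  P(H|E) = 0.37027155 / 0.50869480 = 0.7279

Update 3:
  P(E) = 0.7073 × 0.7279 + 0.2905 × 0.2721 = 0.51484367 + 0.07904505 = 0.59388872
  P(H|E) = 0.51484367 / 0.59388872 = 0.8669

Update 4:
  P(E) = 0.7073 × 0.8669 + 0.2905 × 0.1331 = 0.61315837 + 0.03866555 = 0.65182392
  P(H|E) = 0.61315837 / 0.65182392 = 0.9407

Final posterior: 0.9407


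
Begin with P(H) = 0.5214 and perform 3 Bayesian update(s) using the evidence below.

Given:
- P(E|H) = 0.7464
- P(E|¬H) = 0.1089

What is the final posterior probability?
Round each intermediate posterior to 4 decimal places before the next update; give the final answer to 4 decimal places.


Sequential Bayesian updating:

Initial prior: P(H) = 0.5214

Update 1:
  P(E) = 0.7464 × 0.5214 + 0.1089 × 0.4786 = 0.38917296 + 0.05211954 = 0.44129250
  P(H|E) = 0.38917296 / 0.44129250 = 0.8819

Update 2:
  P(E) = 0.7464 × 0.8819 + 0.1089 × 0.1181 = 0.65825016 + 0.01286109 = 0.67111125
  P(H|E) = 0.65825016 / 0.67111125 = 0.9808

Update 3:
  P(E) = 0.7464 × 0.9808 + 0.1089 × 0.0192 = 0.73206912 + 0.00209088 = 0.73416000
  P(H|E) = 0.73206912 / 0.73416000 = 0.9972

Final posterior: 0.9972


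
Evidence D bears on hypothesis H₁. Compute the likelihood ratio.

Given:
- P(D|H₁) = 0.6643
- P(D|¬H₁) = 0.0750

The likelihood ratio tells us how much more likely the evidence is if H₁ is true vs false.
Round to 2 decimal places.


Likelihood Ratio (LR) = P(D|H₁) / P(D|¬H₁)

LR = 0.6643 / 0.0750
   = 8.86

The evidence is 8.86 times more likely if H₁ is true than if H₁ is false.
Since LR > 1, the evidence supports H₁ over ¬H₁.


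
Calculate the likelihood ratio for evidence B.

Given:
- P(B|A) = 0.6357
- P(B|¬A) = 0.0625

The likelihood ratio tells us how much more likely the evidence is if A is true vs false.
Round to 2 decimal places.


Likelihood Ratio (LR) = P(B|A) / P(B|¬A)

LR = 0.6357 / 0.0625
   = 10.17

The evidence is 10.17 times more likely if A is true than if A is false.
LR > 1, so observing B raises the odds in favor of A.


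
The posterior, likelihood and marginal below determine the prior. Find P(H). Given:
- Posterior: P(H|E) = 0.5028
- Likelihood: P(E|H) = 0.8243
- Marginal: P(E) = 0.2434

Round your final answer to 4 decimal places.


From Bayes' theorem: P(H|E) = P(E|H) × P(H) / P(E)

Rearranging for P(H):
P(H) = P(H|E) × P(E) / P(E|H)
     = 0.5028 × 0.2434 / 0.8243
     = 0.12238152 / 0.8243
     = 0.1485


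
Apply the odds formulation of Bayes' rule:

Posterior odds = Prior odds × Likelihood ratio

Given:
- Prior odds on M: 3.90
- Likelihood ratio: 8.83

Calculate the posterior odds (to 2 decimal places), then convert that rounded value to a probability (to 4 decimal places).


Step 1: Calculate posterior odds
Posterior odds = Prior odds × LR
               = 3.90 × 8.83
               = 34.44

Step 2: Convert to probability
P(M|E) = Posterior odds / (1 + Posterior odds)
       = 34.44 / (1 + 34.44)
       = 34.44 / 35.44
       = 0.9718

The evidence increased P(M) from 0.7959 to 0.9718.


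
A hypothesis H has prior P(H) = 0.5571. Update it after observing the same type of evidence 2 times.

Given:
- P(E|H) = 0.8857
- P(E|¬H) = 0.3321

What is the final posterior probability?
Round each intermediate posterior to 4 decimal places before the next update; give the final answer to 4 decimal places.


Sequential Bayesian updating:

Initial prior: P(H) = 0.5571

Update 1:
  P(E) = 0.8857 × 0.5571 + 0.3321 × 0.4429 = 0.49342347 + 0.14708709 = 0.64051056
  P(H|E) = 0.49342347 / 0.64051056 = 0.7704

Update 2:
  P(E) = 0.8857 × 0.7704 + 0.3321 × 0.2296 = 0.68234328 + 0.07625016 = 0.75859344
  P(H|E) = 0.68234328 / 0.75859344 = 0.8995

Final posterior: 0.8995


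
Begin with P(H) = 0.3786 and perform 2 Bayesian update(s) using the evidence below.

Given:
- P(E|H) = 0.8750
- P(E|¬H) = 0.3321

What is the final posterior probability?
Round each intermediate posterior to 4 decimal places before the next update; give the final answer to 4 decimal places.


Sequential Bayesian updating:

Initial prior: P(H) = 0.3786

Update 1:
  P(E) = 0.8750 × 0.3786 + 0.3321 × 0.6214 = 0.33127500 + 0.20636694 = 0.53764194
  P(H|E) = 0.33127500 / 0.53764194 = 0.6162

Update 2:
  P(E) = 0.8750 × 0.6162 + 0.3321 × 0.3838 = 0.53917500 + 0.12745998 = 0.66663498
  P(H|E) = 0.53917500 / 0.66663498 = 0.8088

Final posterior: 0.8088


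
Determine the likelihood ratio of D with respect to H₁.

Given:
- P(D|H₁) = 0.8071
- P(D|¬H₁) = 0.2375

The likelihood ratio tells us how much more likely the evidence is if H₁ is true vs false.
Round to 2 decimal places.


Likelihood Ratio (LR) = P(D|H₁) / P(D|¬H₁)

LR = 0.8071 / 0.2375
   = 3.40

The evidence is 3.40 times more likely if H₁ is true than if H₁ is false.
Since LR > 1, the evidence supports H₁ over ¬H₁.


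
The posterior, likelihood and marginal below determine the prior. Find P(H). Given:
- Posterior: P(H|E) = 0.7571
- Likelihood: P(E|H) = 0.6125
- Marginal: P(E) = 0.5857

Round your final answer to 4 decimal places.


From Bayes' theorem: P(H|E) = P(E|H) × P(H) / P(E)

Rearranging for P(H):
P(H) = P(H|E) × P(E) / P(E|H)
     = 0.7571 × 0.5857 / 0.6125
     = 0.44343347 / 0.6125
     = 0.7240


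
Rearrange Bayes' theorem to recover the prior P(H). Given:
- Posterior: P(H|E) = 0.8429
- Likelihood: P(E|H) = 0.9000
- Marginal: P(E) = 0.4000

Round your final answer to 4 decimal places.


From Bayes' theorem: P(H|E) = P(E|H) × P(H) / P(E)

Rearranging for P(H):
P(H) = P(H|E) × P(E) / P(E|H)
     = 0.8429 × 0.4000 / 0.9000
     = 0.33716000 / 0.9000
     = 0.3746


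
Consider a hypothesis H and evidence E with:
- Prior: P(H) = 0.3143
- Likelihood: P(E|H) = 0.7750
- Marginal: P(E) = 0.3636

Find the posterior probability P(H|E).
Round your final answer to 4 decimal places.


Using Bayes' theorem:

P(H|E) = P(E|H) × P(H) / P(E)
       = 0.7750 × 0.3143 / 0.3636
       = 0.24358250 / 0.3636
       = 0.6699

The evidence strengthens our belief in H.
Prior: 0.3143 → Posterior: 0.6699


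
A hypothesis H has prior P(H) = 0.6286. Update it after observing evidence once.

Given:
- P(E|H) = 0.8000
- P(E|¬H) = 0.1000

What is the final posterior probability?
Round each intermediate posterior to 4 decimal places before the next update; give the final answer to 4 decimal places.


Sequential Bayesian updating:

Initial prior: P(H) = 0.6286

Update 1:
  P(E) = 0.8000 × 0.6286 + 0.1000 × 0.3714 = 0.50288000 + 0.03714000 = 0.54002000
  P(H|E) = 0.50288000 / 0.54002000 = 0.9312

Final posterior: 0.9312


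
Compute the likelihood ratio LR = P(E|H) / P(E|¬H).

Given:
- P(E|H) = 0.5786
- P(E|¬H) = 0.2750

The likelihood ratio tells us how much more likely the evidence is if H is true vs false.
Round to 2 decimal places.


Likelihood Ratio (LR) = P(E|H) / P(E|¬H)

LR = 0.5786 / 0.2750
   = 2.10

The evidence is 2.10 times more likely if H is true than if H is false.
Since LR > 1, the evidence supports H over ¬H.


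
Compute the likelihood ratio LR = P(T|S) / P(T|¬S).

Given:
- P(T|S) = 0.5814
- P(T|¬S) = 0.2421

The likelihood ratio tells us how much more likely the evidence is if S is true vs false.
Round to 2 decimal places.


Likelihood Ratio (LR) = P(T|S) / P(T|¬S)

LR = 0.5814 / 0.2421
   = 2.40

The evidence is 2.40 times more likely if S is true than if S is false.
Because LR exceeds 1, T is evidence for S.


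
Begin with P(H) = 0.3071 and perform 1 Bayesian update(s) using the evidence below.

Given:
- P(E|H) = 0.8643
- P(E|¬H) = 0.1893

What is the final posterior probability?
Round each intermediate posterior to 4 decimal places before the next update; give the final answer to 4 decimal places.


Sequential Bayesian updating:

Initial prior: P(H) = 0.3071

Update 1:
  P(E) = 0.8643 × 0.3071 + 0.1893 × 0.6929 = 0.26542653 + 0.13116597 = 0.39659250
  P(H|E) = 0.26542653 / 0.39659250 = 0.6693

Final posterior: 0.6693


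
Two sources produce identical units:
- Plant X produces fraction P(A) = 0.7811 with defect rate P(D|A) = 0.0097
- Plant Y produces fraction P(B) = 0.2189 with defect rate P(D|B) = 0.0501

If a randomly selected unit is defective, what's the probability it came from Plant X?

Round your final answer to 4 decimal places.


Let A = from Plant X, D = defective

Given:
- P(A) = 0.7811, P(B) = 0.2189
- P(D|A) = 0.0097, P(D|B) = 0.0501

Step 1: Find P(D)
P(D) = P(D|A)P(A) + P(D|B)P(B)
     = 0.0097 × 0.7811 + 0.0501 × 0.2189
     = 0.00757667 + 0.01096689
     = 0.01854356

Step 2: Apply Bayes' theorem
P(A|D) = P(D|A)P(A) / P(D)
       = 0.00757667 / 0.01854356
       = 0.4086


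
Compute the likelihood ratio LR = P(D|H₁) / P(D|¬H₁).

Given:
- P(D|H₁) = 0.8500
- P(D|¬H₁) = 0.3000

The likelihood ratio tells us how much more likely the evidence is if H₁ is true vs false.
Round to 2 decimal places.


Likelihood Ratio (LR) = P(D|H₁) / P(D|¬H₁)

LR = 0.8500 / 0.3000
   = 2.83

The evidence is 2.83 times more likely if H₁ is true than if H₁ is false.
LR > 1, so observing D raises the odds in favor of H₁.


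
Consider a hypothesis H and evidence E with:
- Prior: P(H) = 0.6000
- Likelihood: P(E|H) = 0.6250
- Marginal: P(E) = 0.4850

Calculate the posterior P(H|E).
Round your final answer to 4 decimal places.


Using Bayes' theorem:

P(H|E) = P(E|H) × P(H) / P(E)
       = 0.6250 × 0.6000 / 0.4850
       = 0.37500000 / 0.4850
       = 0.7732

The evidence strengthens our belief in H.
Prior: 0.6000 → Posterior: 0.7732


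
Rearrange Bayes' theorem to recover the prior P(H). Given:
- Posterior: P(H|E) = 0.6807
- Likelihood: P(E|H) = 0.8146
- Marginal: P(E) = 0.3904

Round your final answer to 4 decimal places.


From Bayes' theorem: P(H|E) = P(E|H) × P(H) / P(E)

Rearranging for P(H):
P(H) = P(H|E) × P(E) / P(E|H)
     = 0.6807 × 0.3904 / 0.8146
     = 0.26574528 / 0.8146
     = 0.3262


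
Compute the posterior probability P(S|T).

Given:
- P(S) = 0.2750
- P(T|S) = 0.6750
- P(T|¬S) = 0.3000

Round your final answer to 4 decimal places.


Bayes' theorem: P(S|T) = P(T|S) × P(S) / P(T)

Step 1: Calculate P(T) using law of total probability
P(T) = P(T|S)P(S) + P(T|¬S)P(¬S)
     = 0.6750 × 0.2750 + 0.3000 × 0.7250
     = 0.18562500 + 0.21750000
     = 0.40312500

Step 2: Apply Bayes' theorem
P(S|T) = P(T|S) × P(S) / P(T)
       = 0.18562500 / 0.40312500
       = 0.4605


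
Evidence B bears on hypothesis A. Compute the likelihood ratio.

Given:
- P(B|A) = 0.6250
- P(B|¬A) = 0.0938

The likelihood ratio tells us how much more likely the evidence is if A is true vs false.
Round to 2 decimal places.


Likelihood Ratio (LR) = P(B|A) / P(B|¬A)

LR = 0.6250 / 0.0938
   = 6.66

The evidence is 6.66 times more likely if A is true than if A is false.
LR > 1, so observing B raises the odds in favor of A.


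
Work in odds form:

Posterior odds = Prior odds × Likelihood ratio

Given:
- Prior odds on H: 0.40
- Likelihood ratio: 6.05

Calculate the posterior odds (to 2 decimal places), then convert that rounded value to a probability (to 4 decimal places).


Step 1: Calculate posterior odds
Posterior odds = Prior odds × LR
               = 0.40 × 6.05
               = 2.42

Step 2: Convert to probability
P(H|E) = Posterior odds / (1 + Posterior odds)
       = 2.42 / (1 + 2.42)
       = 2.42 / 3.42
       = 0.7076

The evidence increased P(H) from 0.2857 to 0.7076.


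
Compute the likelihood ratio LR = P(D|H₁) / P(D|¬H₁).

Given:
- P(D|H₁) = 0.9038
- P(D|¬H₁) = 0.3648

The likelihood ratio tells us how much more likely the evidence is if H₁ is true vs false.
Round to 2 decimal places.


Likelihood Ratio (LR) = P(D|H₁) / P(D|¬H₁)

LR = 0.9038 / 0.3648
   = 2.48

The evidence is 2.48 times more likely if H₁ is true than if H₁ is false.
Since LR > 1, the evidence supports H₁ over ¬H₁.


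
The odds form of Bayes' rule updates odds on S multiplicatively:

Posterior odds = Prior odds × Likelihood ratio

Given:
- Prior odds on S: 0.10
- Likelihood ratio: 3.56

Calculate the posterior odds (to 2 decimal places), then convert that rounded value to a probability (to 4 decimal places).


Step 1: Calculate posterior odds
Posterior odds = Prior odds × LR
               = 0.10 × 3.56
               = 0.36

Step 2: Convert to probability
P(S|E) = Posterior odds / (1 + Posterior odds)
       = 0.36 / (1 + 0.36)
       = 0.36 / 1.36
       = 0.2647

The evidence increased P(S) from 0.0909 to 0.2647.


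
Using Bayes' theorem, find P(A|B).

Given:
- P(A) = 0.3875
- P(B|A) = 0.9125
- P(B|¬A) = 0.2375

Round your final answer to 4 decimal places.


Bayes' theorem: P(A|B) = P(B|A) × P(A) / P(B)

Step 1: Calculate P(B) using law of total probability
P(B) = P(B|A)P(A) + P(B|¬A)P(¬A)
     = 0.9125 × 0.3875 + 0.2375 × 0.6125
     = 0.35359375 + 0.14546875
     = 0.49906250

Step 2: Apply Bayes' theorem
P(A|B) = P(B|A) × P(A) / P(B)
       = 0.35359375 / 0.49906250
       = 0.7085


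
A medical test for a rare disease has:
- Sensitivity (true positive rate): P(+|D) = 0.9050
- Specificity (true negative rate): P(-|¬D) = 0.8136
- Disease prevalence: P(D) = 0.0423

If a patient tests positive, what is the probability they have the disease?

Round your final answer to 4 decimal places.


Let D = has disease, + = positive test

Given:
- P(D) = 0.0423 (prevalence)
- P(+|D) = 0.9050 (sensitivity)
- P(-|¬D) = 0.8136 (specificity)
- P(+|¬D) = 0.1864 (false positive rate = 1 - specificity)

Step 1: Find P(+)
P(+) = P(+|D)P(D) + P(+|¬D)P(¬D)
     = 0.9050 × 0.0423 + 0.1864 × 0.9577
     = 0.03828150 + 0.17851528
     = 0.21679678

Step 2: Apply Bayes' theorem for P(D|+)
P(D|+) = P(+|D)P(D) / P(+)
       = 0.03828150 / 0.21679678
       = 0.1766


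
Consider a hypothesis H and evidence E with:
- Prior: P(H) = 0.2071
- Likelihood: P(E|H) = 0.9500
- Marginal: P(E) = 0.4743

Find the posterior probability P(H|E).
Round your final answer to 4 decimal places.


Using Bayes' theorem:

P(H|E) = P(E|H) × P(H) / P(E)
       = 0.9500 × 0.2071 / 0.4743
       = 0.19674500 / 0.4743
       = 0.4148

The evidence strengthens our belief in H.
Prior: 0.2071 → Posterior: 0.4148


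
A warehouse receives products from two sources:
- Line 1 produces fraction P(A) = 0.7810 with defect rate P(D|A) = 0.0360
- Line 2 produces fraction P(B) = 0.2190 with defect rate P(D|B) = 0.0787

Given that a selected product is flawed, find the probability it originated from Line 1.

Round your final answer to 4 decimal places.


Let A = from Line 1, D = flawed

Given:
- P(A) = 0.7810, P(B) = 0.2190
- P(D|A) = 0.0360, P(D|B) = 0.0787

Step 1: Find P(D)
P(D) = P(D|A)P(A) + P(D|B)P(B)
     = 0.0360 × 0.7810 + 0.0787 × 0.2190
     = 0.02811600 + 0.01723530
     = 0.04535130

Step 2: Apply Bayes' theorem
P(A|D) = P(D|A)P(A) / P(D)
       = 0.02811600 / 0.04535130
       = 0.6200


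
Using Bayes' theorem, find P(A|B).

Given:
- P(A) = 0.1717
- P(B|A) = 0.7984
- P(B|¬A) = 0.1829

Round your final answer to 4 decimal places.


Bayes' theorem: P(A|B) = P(B|A) × P(A) / P(B)

Step 1: Calculate P(B) using law of total probability
P(B) = P(B|A)P(A) + P(B|¬A)P(¬A)
     = 0.7984 × 0.1717 + 0.1829 × 0.8283
     = 0.13708528 + 0.15149607
     = 0.28858135

Step 2: Apply Bayes' theorem
P(A|B) = P(B|A) × P(A) / P(B)
       = 0.13708528 / 0.28858135
       = 0.4750


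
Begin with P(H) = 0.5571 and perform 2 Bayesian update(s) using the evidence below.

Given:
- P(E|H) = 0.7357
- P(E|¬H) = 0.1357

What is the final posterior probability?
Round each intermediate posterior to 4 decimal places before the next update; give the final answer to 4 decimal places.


Sequential Bayesian updating:

Initial prior: P(H) = 0.5571

Update 1:
  P(E) = 0.7357 × 0.5571 + 0.1357 × 0.4429 = 0.40985847 + 0.06010153 = 0.46996000
  P(H|E) = 0.40985847 / 0.46996000 = 0.8721

Update 2:
  P(E) = 0.7357 × 0.8721 + 0.1357 × 0.1279 = 0.64160397 + 0.01735603 = 0.65896000
  P(H|E) = 0.64160397 / 0.65896000 = 0.9737

Final posterior: 0.9737


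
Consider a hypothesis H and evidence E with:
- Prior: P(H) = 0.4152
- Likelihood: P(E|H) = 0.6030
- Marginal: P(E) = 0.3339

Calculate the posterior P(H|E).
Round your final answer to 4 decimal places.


Using Bayes' theorem:

P(H|E) = P(E|H) × P(H) / P(E)
       = 0.6030 × 0.4152 / 0.3339
       = 0.25036560 / 0.3339
       = 0.7498

The evidence strengthens our belief in H.
Prior: 0.4152 → Posterior: 0.7498


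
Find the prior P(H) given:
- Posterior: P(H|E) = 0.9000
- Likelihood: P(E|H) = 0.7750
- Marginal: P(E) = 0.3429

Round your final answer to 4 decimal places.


From Bayes' theorem: P(H|E) = P(E|H) × P(H) / P(E)

Rearranging for P(H):
P(H) = P(H|E) × P(E) / P(E|H)
     = 0.9000 × 0.3429 / 0.7750
     = 0.30861000 / 0.7750
     = 0.3982


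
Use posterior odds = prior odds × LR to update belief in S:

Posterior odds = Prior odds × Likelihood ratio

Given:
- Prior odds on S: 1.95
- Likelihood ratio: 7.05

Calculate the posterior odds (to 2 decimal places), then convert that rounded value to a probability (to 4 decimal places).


Step 1: Calculate posterior odds
Posterior odds = Prior odds × LR
               = 1.95 × 7.05
               = 13.75

Step 2: Convert to probability
P(S|E) = Posterior odds / (1 + Posterior odds)
       = 13.75 / (1 + 13.75)
       = 13.75 / 14.75
       = 0.9322

The evidence increased P(S) from 0.6610 to 0.9322.


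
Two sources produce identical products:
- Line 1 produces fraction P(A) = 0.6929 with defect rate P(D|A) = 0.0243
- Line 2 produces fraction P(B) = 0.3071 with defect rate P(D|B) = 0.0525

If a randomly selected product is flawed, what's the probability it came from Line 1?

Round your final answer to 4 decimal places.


Let A = from Line 1, D = flawed

Given:
- P(A) = 0.6929, P(B) = 0.3071
- P(D|A) = 0.0243, P(D|B) = 0.0525

Step 1: Find P(D)
P(D) = P(D|A)P(A) + P(D|B)P(B)
     = 0.0243 × 0.6929 + 0.0525 × 0.3071
     = 0.01683747 + 0.01612275
     = 0.03296022

Step 2: Apply Bayes' theorem
P(A|D) = P(D|A)P(A) / P(D)
       = 0.01683747 / 0.03296022
       = 0.5108


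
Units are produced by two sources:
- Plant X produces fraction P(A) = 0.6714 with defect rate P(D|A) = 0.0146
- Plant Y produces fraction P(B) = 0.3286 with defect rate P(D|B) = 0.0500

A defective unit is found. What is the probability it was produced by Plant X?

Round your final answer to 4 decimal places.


Let A = from Plant X, D = defective

Given:
- P(A) = 0.6714, P(B) = 0.3286
- P(D|A) = 0.0146, P(D|B) = 0.0500

Step 1: Find P(D)
P(D) = P(D|A)P(A) + P(D|B)P(B)
     = 0.0146 × 0.6714 + 0.0500 × 0.3286
     = 0.00980244 + 0.01643000
     = 0.02623244

Step 2: Apply Bayes' theorem
P(A|D) = P(D|A)P(A) / P(D)
       = 0.00980244 / 0.02623244
       = 0.3737


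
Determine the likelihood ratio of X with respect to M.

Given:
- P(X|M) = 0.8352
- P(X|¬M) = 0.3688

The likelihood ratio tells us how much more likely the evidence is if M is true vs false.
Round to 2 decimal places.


Likelihood Ratio (LR) = P(X|M) / P(X|¬M)

LR = 0.8352 / 0.3688
   = 2.26

The evidence is 2.26 times more likely if M is true than if M is false.
Because LR exceeds 1, X is evidence for M.


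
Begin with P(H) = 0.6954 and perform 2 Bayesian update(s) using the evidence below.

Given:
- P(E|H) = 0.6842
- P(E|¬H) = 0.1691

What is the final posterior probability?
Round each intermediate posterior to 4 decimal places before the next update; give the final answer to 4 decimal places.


Sequential Bayesian updating:

Initial prior: P(H) = 0.6954

Update 1:
  P(E) = 0.6842 × 0.6954 + 0.1691 × 0.3046 = 0.47579268 + 0.05150786 = 0.52730054
  P(H|E) = 0.47579268 / 0.52730054 = 0.9023

Update 2:
  P(E) = 0.6842 × 0.9023 + 0.1691 × 0.0977 = 0.61735366 + 0.01652107 = 0.63387473
  P(H|E) = 0.61735366 / 0.63387473 = 0.9739

Final posterior: 0.9739


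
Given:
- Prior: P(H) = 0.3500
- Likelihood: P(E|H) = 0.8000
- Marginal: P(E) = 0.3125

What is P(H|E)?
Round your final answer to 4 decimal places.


Using Bayes' theorem:

P(H|E) = P(E|H) × P(H) / P(E)
       = 0.8000 × 0.3500 / 0.3125
       = 0.28000000 / 0.3125
       = 0.8960

The evidence strengthens our belief in H.
Prior: 0.3500 → Posterior: 0.8960


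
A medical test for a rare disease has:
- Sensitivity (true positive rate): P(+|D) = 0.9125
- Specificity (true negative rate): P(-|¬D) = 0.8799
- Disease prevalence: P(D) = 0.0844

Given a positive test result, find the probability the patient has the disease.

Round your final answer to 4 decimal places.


Let D = has disease, + = positive test

Given:
- P(D) = 0.0844 (prevalence)
- P(+|D) = 0.9125 (sensitivity)
- P(-|¬D) = 0.8799 (specificity)
- P(+|¬D) = 0.1201 (false positive rate = 1 - specificity)

Step 1: Find P(+)
P(+) = P(+|D)P(D) + P(+|¬D)P(¬D)
     = 0.9125 × 0.0844 + 0.1201 × 0.9156
     = 0.07701500 + 0.10996356
     = 0.18697856

Step 2: Apply Bayes' theorem for P(D|+)
P(D|+) = P(+|D)P(D) / P(+)
       = 0.07701500 / 0.18697856
       = 0.4119


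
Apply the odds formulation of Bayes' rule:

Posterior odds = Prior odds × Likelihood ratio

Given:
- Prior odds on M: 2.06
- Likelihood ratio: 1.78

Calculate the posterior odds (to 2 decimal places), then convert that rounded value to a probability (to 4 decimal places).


Step 1: Calculate posterior odds
Posterior odds = Prior odds × LR
               = 2.06 × 1.78
               = 3.67

Step 2: Convert to probability
P(M|E) = Posterior odds / (1 + Posterior odds)
       = 3.67 / (1 + 3.67)
       = 3.67 / 4.67
       = 0.7859

The evidence increased P(M) from 0.6732 to 0.7859.


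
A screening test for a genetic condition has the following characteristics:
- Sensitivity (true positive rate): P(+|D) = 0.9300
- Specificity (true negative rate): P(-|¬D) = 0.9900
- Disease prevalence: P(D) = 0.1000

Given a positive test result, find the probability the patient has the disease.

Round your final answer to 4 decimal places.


Let D = has disease, + = positive test

Given:
- P(D) = 0.1000 (prevalence)
- P(+|D) = 0.9300 (sensitivity)
- P(-|¬D) = 0.9900 (specificity)
- P(+|¬D) = 0.0100 (false positive rate = 1 - specificity)

Step 1: Find P(+)
P(+) = P(+|D)P(D) + P(+|¬D)P(¬D)
     = 0.9300 × 0.1000 + 0.0100 × 0.9000
     = 0.09300000 + 0.00900000
     = 0.10200000

Step 2: Apply Bayes' theorem for P(D|+)
P(D|+) = P(+|D)P(D) / P(+)
       = 0.09300000 / 0.10200000
       = 0.9118


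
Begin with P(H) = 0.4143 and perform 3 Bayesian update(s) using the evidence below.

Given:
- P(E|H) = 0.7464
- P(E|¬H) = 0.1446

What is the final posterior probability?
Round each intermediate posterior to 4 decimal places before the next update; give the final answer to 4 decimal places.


Sequential Bayesian updating:

Initial prior: P(H) = 0.4143

Update 1:
  P(E) = 0.7464 × 0.4143 + 0.1446 × 0.5857 = 0.30923352 + 0.08469222 = 0.39392574
  P(H|E) = 0.30923352 / 0.39392574 = 0.7850

Update 2:
  P(E) = 0.7464 × 0.7850 + 0.1446 × 0.2150 = 0.58592400 + 0.03108900 = 0.61701300
  P(H|E) = 0.58592400 / 0.61701300 = 0.9496

Update 3:
  P(E) = 0.7464 × 0.9496 + 0.1446 × 0.0504 = 0.70878144 + 0.00728784 = 0.71606928
  P(H|E) = 0.70878144 / 0.71606928 = 0.9898

Final posterior: 0.9898


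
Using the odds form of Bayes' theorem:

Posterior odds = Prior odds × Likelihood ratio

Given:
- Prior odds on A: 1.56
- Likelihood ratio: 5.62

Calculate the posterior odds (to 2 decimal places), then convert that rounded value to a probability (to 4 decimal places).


Step 1: Calculate posterior odds
Posterior odds = Prior odds × LR
               = 1.56 × 5.62
               = 8.77

Step 2: Convert to probability
P(A|E) = Posterior odds / (1 + Posterior odds)
       = 8.77 / (1 + 8.77)
       = 8.77 / 9.77
       = 0.8976

The evidence increased P(A) from 0.6094 to 0.8976.


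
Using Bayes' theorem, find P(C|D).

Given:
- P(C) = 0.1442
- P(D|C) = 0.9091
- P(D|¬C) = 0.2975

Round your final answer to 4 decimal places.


Bayes' theorem: P(C|D) = P(D|C) × P(C) / P(D)

Step 1: Calculate P(D) using law of total probability
P(D) = P(D|C)P(C) + P(D|¬C)P(¬C)
     = 0.9091 × 0.1442 + 0.2975 × 0.8558
     = 0.13109222 + 0.25460050
     = 0.38569272

Step 2: Apply Bayes' theorem
P(C|D) = P(D|C) × P(C) / P(D)
       = 0.13109222 / 0.38569272
       = 0.3399


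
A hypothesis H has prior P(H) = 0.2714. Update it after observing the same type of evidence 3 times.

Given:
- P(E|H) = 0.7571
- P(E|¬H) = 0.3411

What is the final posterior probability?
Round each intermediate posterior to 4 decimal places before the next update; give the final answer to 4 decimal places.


Sequential Bayesian updating:

Initial prior: P(H) = 0.2714

Update 1:
  P(E) = 0.7571 × 0.2714 + 0.3411 × 0.7286 = 0.20547694 + 0.24852546 = 0.45400240
  P(H|E) = 0.20547694 / 0.45400240 = 0.4526

Update 2:
  P(E) = 0.7571 × 0.4526 + 0.3411 × 0.5474 = 0.34266346 + 0.18671814 = 0.52938160
  P(H|E) = 0.34266346 / 0.52938160 = 0.6473

Update 3:
  P(E) = 0.7571 × 0.6473 + 0.3411 × 0.3527 = 0.49007083 + 0.12030597 = 0.61037680
  P(H|E) = 0.49007083 / 0.61037680 = 0.8029

Final posterior: 0.8029


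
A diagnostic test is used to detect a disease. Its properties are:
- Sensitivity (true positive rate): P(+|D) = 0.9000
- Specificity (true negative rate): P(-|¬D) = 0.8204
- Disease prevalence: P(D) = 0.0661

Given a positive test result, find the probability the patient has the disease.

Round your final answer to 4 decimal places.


Let D = has disease, + = positive test

Given:
- P(D) = 0.0661 (prevalence)
- P(+|D) = 0.9000 (sensitivity)
- P(-|¬D) = 0.8204 (specificity)
- P(+|¬D) = 0.1796 (false positive rate = 1 - specificity)

Step 1: Find P(+)
P(+) = P(+|D)P(D) + P(+|¬D)P(¬D)
     = 0.9000 × 0.0661 + 0.1796 × 0.9339
     = 0.05949000 + 0.16772844
     = 0.22721844

Step 2: Apply Bayes' theorem for P(D|+)
P(D|+) = P(+|D)P(D) / P(+)
       = 0.05949000 / 0.22721844
       = 0.2618


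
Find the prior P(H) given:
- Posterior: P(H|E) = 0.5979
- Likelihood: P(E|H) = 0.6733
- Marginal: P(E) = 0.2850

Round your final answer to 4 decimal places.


From Bayes' theorem: P(H|E) = P(E|H) × P(H) / P(E)

Rearranging for P(H):
P(H) = P(H|E) × P(E) / P(E|H)
     = 0.5979 × 0.2850 / 0.6733
     = 0.17040150 / 0.6733
     = 0.2531


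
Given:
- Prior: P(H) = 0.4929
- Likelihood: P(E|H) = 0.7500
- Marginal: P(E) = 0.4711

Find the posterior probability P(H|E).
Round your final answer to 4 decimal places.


Using Bayes' theorem:

P(H|E) = P(E|H) × P(H) / P(E)
       = 0.7500 × 0.4929 / 0.4711
       = 0.36967500 / 0.4711
       = 0.7847

The evidence strengthens our belief in H.
Prior: 0.4929 → Posterior: 0.7847


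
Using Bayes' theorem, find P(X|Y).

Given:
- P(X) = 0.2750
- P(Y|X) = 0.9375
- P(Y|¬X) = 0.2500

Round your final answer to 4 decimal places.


Bayes' theorem: P(X|Y) = P(Y|X) × P(X) / P(Y)

Step 1: Calculate P(Y) using law of total probability
P(Y) = P(Y|X)P(X) + P(Y|¬X)P(¬X)
     = 0.9375 × 0.2750 + 0.2500 × 0.7250
     = 0.25781250 + 0.18125000
     = 0.43906250

Step 2: Apply Bayes' theorem
P(X|Y) = P(Y|X) × P(X) / P(Y)
       = 0.25781250 / 0.43906250
       = 0.5872
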